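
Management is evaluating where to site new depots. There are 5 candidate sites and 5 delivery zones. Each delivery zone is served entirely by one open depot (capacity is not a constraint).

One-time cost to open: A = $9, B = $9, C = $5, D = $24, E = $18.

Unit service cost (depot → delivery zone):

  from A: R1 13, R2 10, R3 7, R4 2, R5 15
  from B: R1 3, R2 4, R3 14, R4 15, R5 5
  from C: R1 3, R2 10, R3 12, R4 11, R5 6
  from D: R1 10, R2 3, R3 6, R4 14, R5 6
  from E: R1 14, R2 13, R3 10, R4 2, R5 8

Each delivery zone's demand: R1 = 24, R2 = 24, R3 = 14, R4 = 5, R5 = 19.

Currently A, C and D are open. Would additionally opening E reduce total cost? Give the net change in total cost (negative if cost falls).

No — net change +18 (cost rises by 18).

Current service cost with {A, C, D}: 352.
Adding E: each delivery zone re-picks its cheapest; new service cost 352, saving 0.
Extra fixed cost: 18. Net change = 18 − 0 = 18.
(Totals: 390 → 408.)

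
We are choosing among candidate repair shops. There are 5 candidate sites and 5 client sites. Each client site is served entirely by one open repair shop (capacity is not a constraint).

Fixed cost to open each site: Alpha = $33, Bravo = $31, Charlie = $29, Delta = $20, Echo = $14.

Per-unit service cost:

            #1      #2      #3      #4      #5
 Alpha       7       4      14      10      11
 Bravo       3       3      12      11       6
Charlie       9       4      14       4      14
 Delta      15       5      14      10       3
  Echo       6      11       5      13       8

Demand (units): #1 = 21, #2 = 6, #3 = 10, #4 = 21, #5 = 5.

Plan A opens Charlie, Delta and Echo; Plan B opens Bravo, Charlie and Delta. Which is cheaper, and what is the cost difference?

Plan A: {Charlie, Delta, Echo}: #1→Echo 6·21=126, #2→Charlie 4·6=24, #3→Echo 5·10=50, #4→Charlie 4·21=84, #5→Delta 3·5=15. Service 299; fixed 63; total 362.
Plan B: {Bravo, Charlie, Delta}: #1→Bravo 3·21=63, #2→Bravo 3·6=18, #3→Bravo 12·10=120, #4→Charlie 4·21=84, #5→Delta 3·5=15. Service 300; fixed 80; total 380.
Difference: |362 − 380| = 18.

Plan A is cheaper by 18.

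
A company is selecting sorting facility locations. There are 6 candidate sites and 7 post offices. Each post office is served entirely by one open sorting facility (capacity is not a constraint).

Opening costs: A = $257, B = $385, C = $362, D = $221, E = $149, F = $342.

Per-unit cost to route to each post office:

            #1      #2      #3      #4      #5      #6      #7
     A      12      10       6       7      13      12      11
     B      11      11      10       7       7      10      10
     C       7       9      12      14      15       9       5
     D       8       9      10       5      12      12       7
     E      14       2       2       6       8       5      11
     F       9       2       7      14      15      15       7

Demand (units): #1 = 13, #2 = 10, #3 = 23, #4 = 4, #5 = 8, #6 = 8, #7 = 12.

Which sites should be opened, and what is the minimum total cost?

For any fixed open set, each post office goes to its cheapest open site; total = fixed + service.
{E}: #1→E 14·13=182, #2→E 2·10=20, #3→E 2·23=46, #4→E 6·4=24, #5→E 8·8=64, #6→E 5·8=40, #7→E 11·12=132. Service 508; fixed 149; total 657.
{D, E}: service 378 + fixed 370 = 748
{C, E}: #1→C 7·13=91, #2→E 2·10=20, #3→E 2·23=46, #4→E 6·4=24, #5→E 8·8=64, #6→E 5·8=40, #7→C 5·12=60. Service 345; fixed 511; total 856.
{A, B, C, D, E, F}: service 333 + fixed 1716 = 2049
No other subset beats 657.

Open E only; minimum total cost 657.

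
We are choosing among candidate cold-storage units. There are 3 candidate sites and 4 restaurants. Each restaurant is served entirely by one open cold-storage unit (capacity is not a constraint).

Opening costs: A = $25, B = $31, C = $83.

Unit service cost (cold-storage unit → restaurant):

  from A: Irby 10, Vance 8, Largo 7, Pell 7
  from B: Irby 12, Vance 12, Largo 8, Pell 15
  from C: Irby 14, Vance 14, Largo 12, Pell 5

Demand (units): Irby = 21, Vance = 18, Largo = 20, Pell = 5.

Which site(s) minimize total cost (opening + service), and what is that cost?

For any fixed open set, each restaurant goes to its cheapest open site; total = fixed + service.
{A}: Irby→A 10·21=210, Vance→A 8·18=144, Largo→A 7·20=140, Pell→A 7·5=35. Service 529; fixed 25; total 554.
{A, B}: Irby→A 10·21=210, Vance→A 8·18=144, Largo→A 7·20=140, Pell→A 7·5=35. Service 529; fixed 56; total 585.
{A, C}: service 519 + fixed 108 = 627
{A, B, C}: service 519 + fixed 139 = 658
No other subset beats 554.

Open A only; minimum total cost 554.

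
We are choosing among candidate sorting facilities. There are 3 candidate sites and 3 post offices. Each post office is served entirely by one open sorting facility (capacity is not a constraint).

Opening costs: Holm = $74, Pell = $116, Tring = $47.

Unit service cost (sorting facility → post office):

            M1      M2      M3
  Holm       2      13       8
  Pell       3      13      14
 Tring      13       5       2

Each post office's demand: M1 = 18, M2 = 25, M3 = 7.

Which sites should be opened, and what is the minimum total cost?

Open Holm and Tring; minimum total cost 296.

For any fixed open set, each post office goes to its cheapest open site; total = fixed + service.
{Holm, Tring}: M1→Holm 2·18=36, M2→Tring 5·25=125, M3→Tring 2·7=14. Service 175; fixed 121; total 296.
{Pell, Tring}: M1→Pell 3·18=54, M2→Tring 5·25=125, M3→Tring 2·7=14. Service 193; fixed 163; total 356.
{Holm, Pell, Tring}: M1→Holm 2·18=36, M2→Tring 5·25=125, M3→Tring 2·7=14. Service 175; fixed 237; total 412.
{Tring}: service 373 + fixed 47 = 420
No other subset beats 296.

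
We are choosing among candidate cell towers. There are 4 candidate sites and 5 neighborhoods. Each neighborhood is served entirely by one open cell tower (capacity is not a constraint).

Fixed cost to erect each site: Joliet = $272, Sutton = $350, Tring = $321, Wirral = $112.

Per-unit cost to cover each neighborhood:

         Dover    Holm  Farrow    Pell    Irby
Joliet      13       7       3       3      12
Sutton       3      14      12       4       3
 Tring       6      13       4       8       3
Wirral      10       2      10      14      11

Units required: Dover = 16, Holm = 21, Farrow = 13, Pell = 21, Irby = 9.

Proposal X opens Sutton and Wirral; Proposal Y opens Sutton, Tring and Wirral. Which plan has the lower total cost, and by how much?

Proposal X is cheaper by 243.

Proposal X: {Sutton, Wirral}: Dover→Sutton 3·16=48, Holm→Wirral 2·21=42, Farrow→Wirral 10·13=130, Pell→Sutton 4·21=84, Irby→Sutton 3·9=27. Service 331; fixed 462; total 793.
Proposal Y: {Sutton, Tring, Wirral}: Dover→Sutton 3·16=48, Holm→Wirral 2·21=42, Farrow→Tring 4·13=52, Pell→Sutton 4·21=84, Irby→Sutton 3·9=27. Service 253; fixed 783; total 1036.
Difference: |793 − 1036| = 243.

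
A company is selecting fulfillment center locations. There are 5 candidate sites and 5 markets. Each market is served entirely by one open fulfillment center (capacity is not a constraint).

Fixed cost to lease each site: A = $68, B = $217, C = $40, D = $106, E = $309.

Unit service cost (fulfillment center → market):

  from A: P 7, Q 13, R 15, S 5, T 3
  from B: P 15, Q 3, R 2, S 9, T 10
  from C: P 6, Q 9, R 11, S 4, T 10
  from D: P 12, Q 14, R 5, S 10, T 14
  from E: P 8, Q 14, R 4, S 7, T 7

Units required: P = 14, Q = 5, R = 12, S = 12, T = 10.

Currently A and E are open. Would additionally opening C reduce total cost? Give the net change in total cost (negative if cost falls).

Current service cost with {A, E}: 301.
Adding C: each market re-picks its cheapest; new service cost 255, saving 46.
Extra fixed cost: 40. Net change = 40 − 46 = -6.
(Totals: 678 → 672.)

Yes — net change −6 (cost falls by 6).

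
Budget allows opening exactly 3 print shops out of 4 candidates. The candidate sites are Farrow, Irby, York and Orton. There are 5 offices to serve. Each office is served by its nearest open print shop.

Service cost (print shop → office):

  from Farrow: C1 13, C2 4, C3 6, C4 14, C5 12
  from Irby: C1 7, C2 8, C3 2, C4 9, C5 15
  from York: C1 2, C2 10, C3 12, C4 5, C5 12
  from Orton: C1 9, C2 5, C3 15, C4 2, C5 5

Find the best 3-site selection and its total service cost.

Choose Irby, York and Orton; total service cost 16.

With exactly 3 open, each office uses its cheapest among the chosen.
{Irby, York, Orton}: C1→York 2, C2→Orton 5, C3→Irby 2, C4→Orton 2, C5→Orton 5. Service cost 16.
{Farrow, York, Orton}: service cost 19
{Farrow, Irby, Orton}: service cost 20
Among all 4 size-3 choices, {Irby, York, Orton} is lowest.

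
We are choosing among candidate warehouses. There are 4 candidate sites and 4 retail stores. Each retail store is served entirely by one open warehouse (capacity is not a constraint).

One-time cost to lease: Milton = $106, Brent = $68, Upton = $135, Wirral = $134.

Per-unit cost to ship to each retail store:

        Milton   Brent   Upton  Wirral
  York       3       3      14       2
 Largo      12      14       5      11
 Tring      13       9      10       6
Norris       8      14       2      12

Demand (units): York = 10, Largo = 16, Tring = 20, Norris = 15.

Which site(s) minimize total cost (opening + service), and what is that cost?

For any fixed open set, each retail store goes to its cheapest open site; total = fixed + service.
{Upton, Wirral}: York→Wirral 2·10=20, Largo→Upton 5·16=80, Tring→Wirral 6·20=120, Norris→Upton 2·15=30. Service 250; fixed 269; total 519.
{Brent, Upton}: service 320 + fixed 203 = 523
{Milton, Upton}: service 340 + fixed 241 = 581
{Milton, Brent, Upton, Wirral}: service 250 + fixed 443 = 693
No other subset beats 519.

Open Upton and Wirral; minimum total cost 519.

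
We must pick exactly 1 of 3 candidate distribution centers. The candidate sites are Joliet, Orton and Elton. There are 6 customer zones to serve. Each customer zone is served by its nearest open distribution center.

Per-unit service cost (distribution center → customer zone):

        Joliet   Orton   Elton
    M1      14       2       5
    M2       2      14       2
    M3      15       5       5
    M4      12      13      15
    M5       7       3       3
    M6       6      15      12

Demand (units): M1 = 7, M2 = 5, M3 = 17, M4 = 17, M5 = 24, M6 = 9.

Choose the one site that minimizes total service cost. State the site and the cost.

With exactly 1 open, each customer zone uses its cheapest among the chosen.
{Elton}: M1→Elton 5·7=35, M2→Elton 2·5=10, M3→Elton 5·17=85, M4→Elton 15·17=255, M5→Elton 3·24=72, M6→Elton 12·9=108. Service cost 565.
{Orton}: service cost 597
{Joliet}: service cost 789
Among all 3 size-1 choices, {Elton} is lowest.

Choose Elton only; total service cost 565.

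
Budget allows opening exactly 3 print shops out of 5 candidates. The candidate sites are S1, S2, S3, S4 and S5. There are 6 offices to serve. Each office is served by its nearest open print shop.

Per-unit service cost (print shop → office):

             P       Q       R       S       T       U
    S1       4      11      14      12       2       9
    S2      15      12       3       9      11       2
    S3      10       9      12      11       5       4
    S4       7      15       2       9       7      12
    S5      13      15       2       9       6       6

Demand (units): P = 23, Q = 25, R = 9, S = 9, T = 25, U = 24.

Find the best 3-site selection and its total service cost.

Choose S1, S2 and S3; total service cost 523.

With exactly 3 open, each office uses its cheapest among the chosen.
{S1, S2, S3}: P→S1 4·23=92, Q→S3 9·25=225, R→S2 3·9=27, S→S2 9·9=81, T→S1 2·25=50, U→S2 2·24=48. Service cost 523.
{S1, S3, S4}: service cost 562
{S1, S3, S5}: service cost 562
Among all 10 size-3 choices, {S1, S2, S3} is lowest.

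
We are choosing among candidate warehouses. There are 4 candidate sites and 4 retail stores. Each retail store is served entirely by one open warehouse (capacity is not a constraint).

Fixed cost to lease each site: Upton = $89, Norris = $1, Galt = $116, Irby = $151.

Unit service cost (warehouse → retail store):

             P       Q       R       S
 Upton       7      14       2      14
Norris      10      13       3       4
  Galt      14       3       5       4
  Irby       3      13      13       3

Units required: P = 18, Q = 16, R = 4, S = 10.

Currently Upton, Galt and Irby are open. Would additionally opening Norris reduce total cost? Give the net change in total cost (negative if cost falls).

Current service cost with {Upton, Galt, Irby}: 140.
Adding Norris: each retail store re-picks its cheapest; new service cost 140, saving 0.
Extra fixed cost: 1. Net change = 1 − 0 = 1.
(Totals: 496 → 497.)

No — net change +1 (cost rises by 1).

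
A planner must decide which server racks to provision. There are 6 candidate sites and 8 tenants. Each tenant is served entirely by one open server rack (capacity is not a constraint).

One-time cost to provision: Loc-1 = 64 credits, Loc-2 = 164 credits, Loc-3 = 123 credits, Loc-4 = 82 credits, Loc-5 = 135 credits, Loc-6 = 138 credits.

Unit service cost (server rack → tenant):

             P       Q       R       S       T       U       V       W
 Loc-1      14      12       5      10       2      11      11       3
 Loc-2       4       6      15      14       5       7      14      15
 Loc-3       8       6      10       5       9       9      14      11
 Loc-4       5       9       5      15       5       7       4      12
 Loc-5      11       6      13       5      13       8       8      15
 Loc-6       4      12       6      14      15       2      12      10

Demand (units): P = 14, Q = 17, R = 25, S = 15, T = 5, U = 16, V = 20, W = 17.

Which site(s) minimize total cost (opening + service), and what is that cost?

Open Loc-1, Loc-3 and Loc-4; minimum total cost 894.

For any fixed open set, each tenant goes to its cheapest open site; total = fixed + service.
{Loc-1, Loc-3, Loc-4}: P→Loc-4 5·14=70, Q→Loc-3 6·17=102, R→Loc-1 5·25=125, S→Loc-3 5·15=75, T→Loc-1 2·5=10, U→Loc-4 7·16=112, V→Loc-4 4·20=80, W→Loc-1 3·17=51. Service 625; fixed 269; total 894.
{Loc-1, Loc-4}: service 751 + fixed 146 = 897
{Loc-1, Loc-4, Loc-5}: service 625 + fixed 281 = 906
{Loc-1, Loc-2, Loc-3, Loc-4, Loc-5, Loc-6}: service 531 + fixed 706 = 1237
No other subset beats 894.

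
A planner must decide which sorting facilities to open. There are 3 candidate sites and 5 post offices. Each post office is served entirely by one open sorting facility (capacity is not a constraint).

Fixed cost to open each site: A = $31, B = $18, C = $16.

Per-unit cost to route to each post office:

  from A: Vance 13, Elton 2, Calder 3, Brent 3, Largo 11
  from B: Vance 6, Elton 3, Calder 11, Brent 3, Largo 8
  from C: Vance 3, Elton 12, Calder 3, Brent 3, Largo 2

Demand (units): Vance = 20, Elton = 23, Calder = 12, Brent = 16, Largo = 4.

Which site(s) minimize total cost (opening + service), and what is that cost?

For any fixed open set, each post office goes to its cheapest open site; total = fixed + service.
{A, C}: Vance→C 3·20=60, Elton→A 2·23=46, Calder→A 3·12=36, Brent→A 3·16=48, Largo→C 2·4=8. Service 198; fixed 47; total 245.
{B, C}: service 221 + fixed 34 = 255
{A, B, C}: service 198 + fixed 65 = 263
{C}: service 428 + fixed 16 = 444
No other subset beats 245.

Open A and C; minimum total cost 245.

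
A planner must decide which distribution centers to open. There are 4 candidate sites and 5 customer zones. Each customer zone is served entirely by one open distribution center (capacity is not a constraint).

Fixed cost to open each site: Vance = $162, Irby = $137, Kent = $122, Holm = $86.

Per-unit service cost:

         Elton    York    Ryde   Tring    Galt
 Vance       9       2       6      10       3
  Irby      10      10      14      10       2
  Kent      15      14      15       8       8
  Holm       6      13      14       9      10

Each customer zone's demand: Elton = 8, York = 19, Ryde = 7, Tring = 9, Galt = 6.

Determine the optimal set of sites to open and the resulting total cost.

For any fixed open set, each customer zone goes to its cheapest open site; total = fixed + service.
{Vance}: Elton→Vance 9·8=72, York→Vance 2·19=38, Ryde→Vance 6·7=42, Tring→Vance 10·9=90, Galt→Vance 3·6=18. Service 260; fixed 162; total 422.
{Vance, Holm}: service 227 + fixed 248 = 475
{Vance, Kent}: Elton→Vance 9·8=72, York→Vance 2·19=38, Ryde→Vance 6·7=42, Tring→Kent 8·9=72, Galt→Vance 3·6=18. Service 242; fixed 284; total 526.
{Vance, Irby, Kent, Holm}: service 212 + fixed 507 = 719
No other subset beats 422.

Open Vance only; minimum total cost 422.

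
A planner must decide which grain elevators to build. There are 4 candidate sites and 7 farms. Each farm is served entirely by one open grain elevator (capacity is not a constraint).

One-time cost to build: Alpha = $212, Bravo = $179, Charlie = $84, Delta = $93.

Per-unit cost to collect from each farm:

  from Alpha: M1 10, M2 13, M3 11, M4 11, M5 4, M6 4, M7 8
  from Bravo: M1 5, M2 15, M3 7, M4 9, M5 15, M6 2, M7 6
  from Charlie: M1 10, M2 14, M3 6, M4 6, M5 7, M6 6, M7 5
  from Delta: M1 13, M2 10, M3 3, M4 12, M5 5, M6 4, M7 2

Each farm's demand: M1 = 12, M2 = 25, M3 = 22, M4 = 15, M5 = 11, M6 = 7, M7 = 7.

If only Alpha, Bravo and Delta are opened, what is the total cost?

Each farm is assigned to its cheapest site among the open ones.
{Alpha, Bravo, Delta}: M1→Bravo 5·12=60, M2→Delta 10·25=250, M3→Delta 3·22=66, M4→Bravo 9·15=135, M5→Alpha 4·11=44, M6→Bravo 2·7=14, M7→Delta 2·7=14. Service 583; fixed 484; total 1067.

Total cost: 1067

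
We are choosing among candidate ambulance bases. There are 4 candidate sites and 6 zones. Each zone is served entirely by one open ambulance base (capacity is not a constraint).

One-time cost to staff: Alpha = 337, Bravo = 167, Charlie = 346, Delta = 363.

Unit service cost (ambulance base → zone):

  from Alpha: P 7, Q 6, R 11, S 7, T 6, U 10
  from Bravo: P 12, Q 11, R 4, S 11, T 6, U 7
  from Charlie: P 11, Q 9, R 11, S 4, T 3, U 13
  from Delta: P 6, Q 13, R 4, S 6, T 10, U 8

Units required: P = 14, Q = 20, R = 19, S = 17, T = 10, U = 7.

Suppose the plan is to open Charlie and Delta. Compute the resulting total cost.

Total cost: 1203

Each zone is assigned to its cheapest site among the open ones.
{Charlie, Delta}: P→Delta 6·14=84, Q→Charlie 9·20=180, R→Delta 4·19=76, S→Charlie 4·17=68, T→Charlie 3·10=30, U→Delta 8·7=56. Service 494; fixed 709; total 1203.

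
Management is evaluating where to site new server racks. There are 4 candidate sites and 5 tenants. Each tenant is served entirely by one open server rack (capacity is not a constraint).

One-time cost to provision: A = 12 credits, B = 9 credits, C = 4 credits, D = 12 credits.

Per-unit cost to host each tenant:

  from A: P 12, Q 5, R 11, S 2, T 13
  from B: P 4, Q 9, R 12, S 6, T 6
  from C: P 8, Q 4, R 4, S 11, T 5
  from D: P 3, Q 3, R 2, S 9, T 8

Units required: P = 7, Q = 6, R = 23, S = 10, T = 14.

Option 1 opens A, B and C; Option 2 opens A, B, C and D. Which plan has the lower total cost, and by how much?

Option 1: {A, B, C}: P→B 4·7=28, Q→C 4·6=24, R→C 4·23=92, S→A 2·10=20, T→C 5·14=70. Service 234; fixed 25; total 259.
Option 2: {A, B, C, D}: P→D 3·7=21, Q→D 3·6=18, R→D 2·23=46, S→A 2·10=20, T→C 5·14=70. Service 175; fixed 37; total 212.
Difference: |259 − 212| = 47.

Option 2 is cheaper by 47.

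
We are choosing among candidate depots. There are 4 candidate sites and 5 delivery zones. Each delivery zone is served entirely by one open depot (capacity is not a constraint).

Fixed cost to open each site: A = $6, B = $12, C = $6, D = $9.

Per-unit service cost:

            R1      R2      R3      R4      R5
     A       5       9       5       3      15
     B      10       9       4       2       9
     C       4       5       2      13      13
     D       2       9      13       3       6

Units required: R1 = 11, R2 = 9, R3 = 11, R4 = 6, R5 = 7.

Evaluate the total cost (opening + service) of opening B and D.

Total cost: 222

Each delivery zone is assigned to its cheapest site among the open ones.
{B, D}: R1→D 2·11=22, R2→B 9·9=81, R3→B 4·11=44, R4→B 2·6=12, R5→D 6·7=42. Service 201; fixed 21; total 222.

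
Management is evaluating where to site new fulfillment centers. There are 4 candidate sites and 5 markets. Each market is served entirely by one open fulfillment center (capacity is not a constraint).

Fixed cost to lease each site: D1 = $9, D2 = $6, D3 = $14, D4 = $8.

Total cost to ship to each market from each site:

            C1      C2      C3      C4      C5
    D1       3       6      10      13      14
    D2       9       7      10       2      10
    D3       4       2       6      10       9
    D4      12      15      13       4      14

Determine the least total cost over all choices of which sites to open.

For any fixed open set, each market goes to its cheapest open site; total = fixed + service.
{D2, D3}: C1→D3 4, C2→D3 2, C3→D3 6, C4→D2 2, C5→D3 9. Service 23; fixed 20; total 43.
{D2}: service 38 + fixed 6 = 44
{D3}: C1→D3 4, C2→D3 2, C3→D3 6, C4→D3 10, C5→D3 9. Service 31; fixed 14; total 45.
{D1, D2, D3, D4}: service 22 + fixed 37 = 59
No other subset beats 43.

Minimum total cost: 43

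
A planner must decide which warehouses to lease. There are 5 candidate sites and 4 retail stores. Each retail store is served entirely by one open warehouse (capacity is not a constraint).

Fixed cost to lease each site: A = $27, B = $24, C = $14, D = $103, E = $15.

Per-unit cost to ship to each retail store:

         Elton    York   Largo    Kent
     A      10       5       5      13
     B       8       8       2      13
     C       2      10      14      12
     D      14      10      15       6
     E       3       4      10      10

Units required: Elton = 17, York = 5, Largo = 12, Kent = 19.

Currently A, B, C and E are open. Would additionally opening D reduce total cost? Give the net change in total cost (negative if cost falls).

No — net change +27 (cost rises by 27).

Current service cost with {A, B, C, E}: 268.
Adding D: each retail store re-picks its cheapest; new service cost 192, saving 76.
Extra fixed cost: 103. Net change = 103 − 76 = 27.
(Totals: 348 → 375.)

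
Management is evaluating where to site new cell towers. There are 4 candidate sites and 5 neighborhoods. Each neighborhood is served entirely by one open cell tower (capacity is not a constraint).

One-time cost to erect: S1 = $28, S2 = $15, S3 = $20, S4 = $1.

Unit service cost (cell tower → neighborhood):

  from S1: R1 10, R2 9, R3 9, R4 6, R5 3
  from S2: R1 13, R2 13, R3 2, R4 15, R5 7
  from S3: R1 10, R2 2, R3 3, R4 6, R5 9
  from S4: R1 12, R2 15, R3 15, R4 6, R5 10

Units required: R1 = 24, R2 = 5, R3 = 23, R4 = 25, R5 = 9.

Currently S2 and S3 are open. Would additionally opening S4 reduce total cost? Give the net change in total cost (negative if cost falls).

Current service cost with {S2, S3}: 509.
Adding S4: each neighborhood re-picks its cheapest; new service cost 509, saving 0.
Extra fixed cost: 1. Net change = 1 − 0 = 1.
(Totals: 544 → 545.)

No — net change +1 (cost rises by 1).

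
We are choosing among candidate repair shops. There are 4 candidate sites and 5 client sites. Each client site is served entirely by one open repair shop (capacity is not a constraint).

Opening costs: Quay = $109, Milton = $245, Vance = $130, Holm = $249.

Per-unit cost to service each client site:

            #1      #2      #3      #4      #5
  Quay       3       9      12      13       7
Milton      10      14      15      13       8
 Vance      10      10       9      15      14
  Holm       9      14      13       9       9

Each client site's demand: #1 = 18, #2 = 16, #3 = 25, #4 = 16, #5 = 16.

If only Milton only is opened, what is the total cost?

Total cost: 1360

Each client site is assigned to its cheapest site among the open ones.
{Milton}: #1→Milton 10·18=180, #2→Milton 14·16=224, #3→Milton 15·25=375, #4→Milton 13·16=208, #5→Milton 8·16=128. Service 1115; fixed 245; total 1360.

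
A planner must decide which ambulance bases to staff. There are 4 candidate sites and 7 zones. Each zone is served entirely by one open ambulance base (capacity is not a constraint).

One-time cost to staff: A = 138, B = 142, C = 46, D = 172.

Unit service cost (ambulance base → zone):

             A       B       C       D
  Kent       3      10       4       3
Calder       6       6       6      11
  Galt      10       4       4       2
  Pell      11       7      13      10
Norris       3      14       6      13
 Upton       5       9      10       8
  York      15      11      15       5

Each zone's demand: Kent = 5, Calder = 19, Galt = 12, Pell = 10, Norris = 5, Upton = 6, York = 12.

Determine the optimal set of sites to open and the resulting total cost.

Open C and D; minimum total cost 609.

For any fixed open set, each zone goes to its cheapest open site; total = fixed + service.
{C, D}: Kent→D 3·5=15, Calder→C 6·19=114, Galt→D 2·12=24, Pell→D 10·10=100, Norris→C 6·5=30, Upton→D 8·6=48, York→D 5·12=60. Service 391; fixed 218; total 609.
{C}: service 582 + fixed 46 = 628
{B, C}: service 468 + fixed 188 = 656
{A, B, C, D}: service 328 + fixed 498 = 826
No other subset beats 609.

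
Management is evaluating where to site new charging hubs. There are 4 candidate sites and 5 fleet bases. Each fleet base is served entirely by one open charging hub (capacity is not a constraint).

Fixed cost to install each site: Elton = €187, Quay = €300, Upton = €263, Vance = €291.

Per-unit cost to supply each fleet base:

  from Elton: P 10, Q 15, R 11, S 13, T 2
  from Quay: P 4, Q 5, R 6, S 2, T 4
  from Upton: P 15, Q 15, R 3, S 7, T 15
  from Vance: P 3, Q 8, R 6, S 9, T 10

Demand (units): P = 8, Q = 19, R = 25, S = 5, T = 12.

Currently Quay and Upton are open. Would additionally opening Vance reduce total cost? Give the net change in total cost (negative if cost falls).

No — net change +283 (cost rises by 283).

Current service cost with {Quay, Upton}: 260.
Adding Vance: each fleet base re-picks its cheapest; new service cost 252, saving 8.
Extra fixed cost: 291. Net change = 291 − 8 = 283.
(Totals: 823 → 1106.)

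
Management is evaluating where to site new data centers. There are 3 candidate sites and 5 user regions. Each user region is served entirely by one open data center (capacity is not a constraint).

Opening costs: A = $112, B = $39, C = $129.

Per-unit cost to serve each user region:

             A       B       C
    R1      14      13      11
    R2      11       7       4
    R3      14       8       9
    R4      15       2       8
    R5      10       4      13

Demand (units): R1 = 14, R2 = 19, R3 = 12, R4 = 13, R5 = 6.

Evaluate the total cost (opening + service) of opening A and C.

Each user region is assigned to its cheapest site among the open ones.
{A, C}: R1→C 11·14=154, R2→C 4·19=76, R3→C 9·12=108, R4→C 8·13=104, R5→A 10·6=60. Service 502; fixed 241; total 743.

Total cost: 743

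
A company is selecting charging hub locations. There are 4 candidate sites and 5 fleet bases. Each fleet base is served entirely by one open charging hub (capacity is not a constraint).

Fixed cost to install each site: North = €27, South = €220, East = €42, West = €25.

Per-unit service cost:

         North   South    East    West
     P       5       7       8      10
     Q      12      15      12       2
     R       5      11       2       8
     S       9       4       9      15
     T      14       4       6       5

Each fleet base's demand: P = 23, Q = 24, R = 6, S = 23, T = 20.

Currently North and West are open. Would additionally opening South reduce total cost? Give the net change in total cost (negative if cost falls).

Current service cost with {North, West}: 500.
Adding South: each fleet base re-picks its cheapest; new service cost 365, saving 135.
Extra fixed cost: 220. Net change = 220 − 135 = 85.
(Totals: 552 → 637.)

No — net change +85 (cost rises by 85).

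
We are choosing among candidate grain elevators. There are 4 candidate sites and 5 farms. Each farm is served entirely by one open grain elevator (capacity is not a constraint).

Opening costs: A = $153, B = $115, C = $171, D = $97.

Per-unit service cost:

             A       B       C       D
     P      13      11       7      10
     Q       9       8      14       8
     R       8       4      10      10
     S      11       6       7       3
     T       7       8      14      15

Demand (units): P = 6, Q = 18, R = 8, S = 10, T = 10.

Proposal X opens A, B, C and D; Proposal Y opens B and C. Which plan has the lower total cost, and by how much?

Proposal Y is cheaper by 210.

Proposal X: {A, B, C, D}: P→C 7·6=42, Q→B 8·18=144, R→B 4·8=32, S→D 3·10=30, T→A 7·10=70. Service 318; fixed 536; total 854.
Proposal Y: {B, C}: P→C 7·6=42, Q→B 8·18=144, R→B 4·8=32, S→B 6·10=60, T→B 8·10=80. Service 358; fixed 286; total 644.
Difference: |854 − 644| = 210.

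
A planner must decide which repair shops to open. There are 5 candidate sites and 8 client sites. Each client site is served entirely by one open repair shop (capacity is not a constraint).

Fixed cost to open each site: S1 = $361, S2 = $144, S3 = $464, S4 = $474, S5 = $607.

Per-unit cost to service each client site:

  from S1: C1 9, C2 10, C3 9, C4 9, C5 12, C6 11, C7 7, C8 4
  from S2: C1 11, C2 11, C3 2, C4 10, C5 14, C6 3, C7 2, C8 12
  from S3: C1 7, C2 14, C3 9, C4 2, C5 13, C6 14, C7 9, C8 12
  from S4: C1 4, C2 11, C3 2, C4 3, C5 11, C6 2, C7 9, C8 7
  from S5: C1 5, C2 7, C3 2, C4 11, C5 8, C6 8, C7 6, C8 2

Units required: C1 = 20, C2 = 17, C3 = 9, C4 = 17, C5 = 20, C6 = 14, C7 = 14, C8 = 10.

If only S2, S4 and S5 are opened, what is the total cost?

Total cost: 1729

Each client site is assigned to its cheapest site among the open ones.
{S2, S4, S5}: C1→S4 4·20=80, C2→S5 7·17=119, C3→S2 2·9=18, C4→S4 3·17=51, C5→S5 8·20=160, C6→S4 2·14=28, C7→S2 2·14=28, C8→S5 2·10=20. Service 504; fixed 1225; total 1729.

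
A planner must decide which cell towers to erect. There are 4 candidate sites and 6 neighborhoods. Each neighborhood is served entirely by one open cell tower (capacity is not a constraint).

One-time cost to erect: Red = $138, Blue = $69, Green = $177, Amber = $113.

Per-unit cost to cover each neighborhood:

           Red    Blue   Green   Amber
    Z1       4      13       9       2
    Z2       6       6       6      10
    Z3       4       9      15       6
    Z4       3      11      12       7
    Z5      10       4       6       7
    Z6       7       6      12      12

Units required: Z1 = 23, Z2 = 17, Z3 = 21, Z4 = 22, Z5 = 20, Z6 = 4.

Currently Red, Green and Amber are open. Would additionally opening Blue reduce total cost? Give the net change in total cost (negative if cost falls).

Current service cost with {Red, Green, Amber}: 446.
Adding Blue: each neighborhood re-picks its cheapest; new service cost 402, saving 44.
Extra fixed cost: 69. Net change = 69 − 44 = 25.
(Totals: 874 → 899.)

No — net change +25 (cost rises by 25).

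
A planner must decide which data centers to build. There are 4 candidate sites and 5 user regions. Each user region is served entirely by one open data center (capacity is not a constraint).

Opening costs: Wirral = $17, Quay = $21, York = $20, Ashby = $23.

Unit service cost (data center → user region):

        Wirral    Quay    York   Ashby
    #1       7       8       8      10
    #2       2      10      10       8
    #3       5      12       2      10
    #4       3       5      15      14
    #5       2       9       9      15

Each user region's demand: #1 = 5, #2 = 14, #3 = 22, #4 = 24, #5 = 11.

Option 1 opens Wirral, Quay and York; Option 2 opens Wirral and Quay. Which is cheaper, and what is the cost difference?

Option 1: {Wirral, Quay, York}: #1→Wirral 7·5=35, #2→Wirral 2·14=28, #3→York 2·22=44, #4→Wirral 3·24=72, #5→Wirral 2·11=22. Service 201; fixed 58; total 259.
Option 2: {Wirral, Quay}: #1→Wirral 7·5=35, #2→Wirral 2·14=28, #3→Wirral 5·22=110, #4→Wirral 3·24=72, #5→Wirral 2·11=22. Service 267; fixed 38; total 305.
Difference: |259 − 305| = 46.

Option 1 is cheaper by 46.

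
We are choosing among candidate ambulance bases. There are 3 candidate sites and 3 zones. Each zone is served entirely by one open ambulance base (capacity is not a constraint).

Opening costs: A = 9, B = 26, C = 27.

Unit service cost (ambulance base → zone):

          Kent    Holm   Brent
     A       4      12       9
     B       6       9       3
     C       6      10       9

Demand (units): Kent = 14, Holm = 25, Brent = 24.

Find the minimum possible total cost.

Minimum total cost: 388

For any fixed open set, each zone goes to its cheapest open site; total = fixed + service.
{A, B}: Kent→A 4·14=56, Holm→B 9·25=225, Brent→B 3·24=72. Service 353; fixed 35; total 388.
{B}: service 381 + fixed 26 = 407
{A, B, C}: service 353 + fixed 62 = 415
{A}: service 572 + fixed 9 = 581
No other subset beats 388.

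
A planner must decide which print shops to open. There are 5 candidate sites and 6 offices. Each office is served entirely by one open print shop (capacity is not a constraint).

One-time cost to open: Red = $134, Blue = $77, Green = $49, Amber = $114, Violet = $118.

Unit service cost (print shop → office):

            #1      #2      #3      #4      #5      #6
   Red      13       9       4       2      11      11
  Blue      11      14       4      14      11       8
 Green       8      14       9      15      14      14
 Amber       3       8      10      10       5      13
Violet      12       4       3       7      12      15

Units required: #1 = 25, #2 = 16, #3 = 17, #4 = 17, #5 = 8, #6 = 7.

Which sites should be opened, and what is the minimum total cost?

Open Red and Amber; minimum total cost 670.

For any fixed open set, each office goes to its cheapest open site; total = fixed + service.
{Red, Amber}: #1→Amber 3·25=75, #2→Amber 8·16=128, #3→Red 4·17=68, #4→Red 2·17=34, #5→Amber 5·8=40, #6→Red 11·7=77. Service 422; fixed 248; total 670.
{Amber, Violet}: service 440 + fixed 232 = 672
{Red, Amber, Violet}: service 341 + fixed 366 = 707
{Red, Blue, Green, Amber, Violet}: service 320 + fixed 492 = 812
No other subset beats 670.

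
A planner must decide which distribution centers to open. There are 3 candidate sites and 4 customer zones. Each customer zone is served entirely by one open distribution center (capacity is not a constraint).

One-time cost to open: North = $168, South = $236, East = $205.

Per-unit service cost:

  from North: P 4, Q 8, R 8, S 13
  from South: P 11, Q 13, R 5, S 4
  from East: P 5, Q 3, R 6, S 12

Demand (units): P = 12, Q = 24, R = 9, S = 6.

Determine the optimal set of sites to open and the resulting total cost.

For any fixed open set, each customer zone goes to its cheapest open site; total = fixed + service.
{East}: P→East 5·12=60, Q→East 3·24=72, R→East 6·9=54, S→East 12·6=72. Service 258; fixed 205; total 463.
{North}: service 390 + fixed 168 = 558
{North, East}: P→North 4·12=48, Q→East 3·24=72, R→East 6·9=54, S→East 12·6=72. Service 246; fixed 373; total 619.
{North, South, East}: P→North 4·12=48, Q→East 3·24=72, R→South 5·9=45, S→South 4·6=24. Service 189; fixed 609; total 798.
(All 7 nonempty subsets were checked; East only is lowest.)

Open East only; minimum total cost 463.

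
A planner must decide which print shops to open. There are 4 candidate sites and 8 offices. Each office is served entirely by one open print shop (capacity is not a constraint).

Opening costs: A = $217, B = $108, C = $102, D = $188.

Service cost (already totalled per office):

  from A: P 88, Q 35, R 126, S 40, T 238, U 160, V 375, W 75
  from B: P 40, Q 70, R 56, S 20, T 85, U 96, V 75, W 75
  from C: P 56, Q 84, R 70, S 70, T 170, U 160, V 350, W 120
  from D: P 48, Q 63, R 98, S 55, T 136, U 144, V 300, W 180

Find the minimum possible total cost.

For any fixed open set, each office goes to its cheapest open site; total = fixed + service.
{B}: P→B 40, Q→B 70, R→B 56, S→B 20, T→B 85, U→B 96, V→B 75, W→B 75. Service 517; fixed 108; total 625.
{B, C}: P→B 40, Q→B 70, R→B 56, S→B 20, T→B 85, U→B 96, V→B 75, W→B 75. Service 517; fixed 210; total 727.
{B, D}: P→B 40, Q→D 63, R→B 56, S→B 20, T→B 85, U→B 96, V→B 75, W→B 75. Service 510; fixed 296; total 806.
{A, B, C, D}: P→B 40, Q→A 35, R→B 56, S→B 20, T→B 85, U→B 96, V→B 75, W→A 75. Service 482; fixed 615; total 1097.
No other subset beats 625.

Minimum total cost: 625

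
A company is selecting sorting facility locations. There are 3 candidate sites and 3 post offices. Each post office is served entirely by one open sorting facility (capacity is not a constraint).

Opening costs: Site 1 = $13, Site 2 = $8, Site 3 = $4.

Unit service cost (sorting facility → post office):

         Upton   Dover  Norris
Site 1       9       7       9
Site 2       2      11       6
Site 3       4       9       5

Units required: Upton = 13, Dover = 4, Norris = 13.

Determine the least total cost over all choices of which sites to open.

Minimum total cost: 139

For any fixed open set, each post office goes to its cheapest open site; total = fixed + service.
{Site 2, Site 3}: Upton→Site 2 2·13=26, Dover→Site 3 9·4=36, Norris→Site 3 5·13=65. Service 127; fixed 12; total 139.
{Site 1, Site 2, Site 3}: service 119 + fixed 25 = 144
{Site 1, Site 2}: service 132 + fixed 21 = 153
{Site 3}: Upton→Site 3 4·13=52, Dover→Site 3 9·4=36, Norris→Site 3 5·13=65. Service 153; fixed 4; total 157.
No other subset beats 139.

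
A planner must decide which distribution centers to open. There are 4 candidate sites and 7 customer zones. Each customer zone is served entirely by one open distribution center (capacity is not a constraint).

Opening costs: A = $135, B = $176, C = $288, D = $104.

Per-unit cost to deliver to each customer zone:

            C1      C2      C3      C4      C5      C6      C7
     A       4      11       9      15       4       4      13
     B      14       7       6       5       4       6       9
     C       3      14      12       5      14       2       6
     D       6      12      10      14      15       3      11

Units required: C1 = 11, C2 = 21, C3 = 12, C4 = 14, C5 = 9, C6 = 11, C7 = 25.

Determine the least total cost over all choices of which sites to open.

Minimum total cost: 929

For any fixed open set, each customer zone goes to its cheapest open site; total = fixed + service.
{B, D}: C1→D 6·11=66, C2→B 7·21=147, C3→B 6·12=72, C4→B 5·14=70, C5→B 4·9=36, C6→D 3·11=33, C7→B 9·25=225. Service 649; fixed 280; total 929.
{B}: service 770 + fixed 176 = 946
{A, B}: C1→A 4·11=44, C2→B 7·21=147, C3→B 6·12=72, C4→B 5·14=70, C5→A 4·9=36, C6→A 4·11=44, C7→B 9·25=225. Service 638; fixed 311; total 949.
{A, B, C, D}: service 530 + fixed 703 = 1233
No other subset beats 929.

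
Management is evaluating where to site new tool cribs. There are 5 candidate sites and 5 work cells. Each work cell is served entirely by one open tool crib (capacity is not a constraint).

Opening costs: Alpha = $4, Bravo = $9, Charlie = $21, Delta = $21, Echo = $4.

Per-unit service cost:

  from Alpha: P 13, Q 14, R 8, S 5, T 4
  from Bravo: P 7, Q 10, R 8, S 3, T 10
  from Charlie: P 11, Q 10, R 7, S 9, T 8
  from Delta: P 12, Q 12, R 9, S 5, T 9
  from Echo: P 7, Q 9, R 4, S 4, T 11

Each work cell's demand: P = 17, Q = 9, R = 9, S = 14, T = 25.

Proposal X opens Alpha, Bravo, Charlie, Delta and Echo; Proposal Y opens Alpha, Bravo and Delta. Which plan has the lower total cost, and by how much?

Proposal X: {Alpha, Bravo, Charlie, Delta, Echo}: P→Bravo 7·17=119, Q→Echo 9·9=81, R→Echo 4·9=36, S→Bravo 3·14=42, T→Alpha 4·25=100. Service 378; fixed 59; total 437.
Proposal Y: {Alpha, Bravo, Delta}: P→Bravo 7·17=119, Q→Bravo 10·9=90, R→Alpha 8·9=72, S→Bravo 3·14=42, T→Alpha 4·25=100. Service 423; fixed 34; total 457.
Difference: |437 − 457| = 20.

Proposal X is cheaper by 20.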